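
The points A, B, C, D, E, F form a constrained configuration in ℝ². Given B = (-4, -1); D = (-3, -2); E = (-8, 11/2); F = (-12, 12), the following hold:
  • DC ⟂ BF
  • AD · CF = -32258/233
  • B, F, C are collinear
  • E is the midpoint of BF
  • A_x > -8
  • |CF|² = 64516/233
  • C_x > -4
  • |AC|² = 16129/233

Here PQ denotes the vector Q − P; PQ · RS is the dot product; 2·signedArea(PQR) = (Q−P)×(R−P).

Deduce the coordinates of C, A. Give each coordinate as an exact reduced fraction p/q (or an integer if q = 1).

1. C_x = -764/233  [B, F, C are collinear ∩ DC ⟂ BF]
2. C_y = -506/233  [B, F, C are collinear ∩ DC ⟂ BF]
   → C = (-764/233, -506/233)
3. A_x = -1780/233  [line 2032/233·x + -3302/233·y + 31750/233 = 0 ∩ |AC|² = 16129/233]
4. A_y = 1145/233  [line 2032/233·x + -3302/233·y + 31750/233 = 0 ∩ |AC|² = 16129/233]
   → A = (-1780/233, 1145/233)

A = (-1780/233, 1145/233)
C = (-764/233, -506/233)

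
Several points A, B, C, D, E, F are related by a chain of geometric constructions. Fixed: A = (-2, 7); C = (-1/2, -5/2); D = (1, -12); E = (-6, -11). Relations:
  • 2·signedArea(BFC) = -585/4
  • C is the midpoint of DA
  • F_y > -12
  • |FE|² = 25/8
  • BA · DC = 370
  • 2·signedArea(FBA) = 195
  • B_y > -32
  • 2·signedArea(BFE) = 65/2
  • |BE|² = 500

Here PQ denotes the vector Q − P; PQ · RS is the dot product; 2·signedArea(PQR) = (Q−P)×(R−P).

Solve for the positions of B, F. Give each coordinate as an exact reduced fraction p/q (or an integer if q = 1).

B = (4, -31)
F = (-17/4, -45/4)

1. B_x = 4  [line 3/2·x + -19/2·y + -601/2 = 0 ∩ |BE|² = 500]
2. B_y = -31  [line 3/2·x + -19/2·y + -601/2 = 0 ∩ |BE|² = 500]
   → B = (4, -31)
3. F_x = -17/4  [2·signedArea(BFC) = -585/4 ∩ 2·signedArea(BFE) = 65/2]
4. F_y = -45/4  [2·signedArea(BFC) = -585/4 ∩ 2·signedArea(BFE) = 65/2]
   → F = (-17/4, -45/4)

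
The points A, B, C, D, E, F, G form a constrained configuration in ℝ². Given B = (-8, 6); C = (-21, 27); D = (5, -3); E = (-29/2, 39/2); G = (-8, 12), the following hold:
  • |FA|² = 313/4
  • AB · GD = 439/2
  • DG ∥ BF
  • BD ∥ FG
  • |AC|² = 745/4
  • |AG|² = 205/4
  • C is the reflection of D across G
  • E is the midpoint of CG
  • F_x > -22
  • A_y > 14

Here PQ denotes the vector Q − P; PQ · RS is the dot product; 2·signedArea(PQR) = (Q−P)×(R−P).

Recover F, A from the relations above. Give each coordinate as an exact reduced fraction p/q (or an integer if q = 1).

A = (-29/2, 15)
F = (-21, 21)

1. F_x = -21  [BD ∥ FG ∩ DG ∥ BF]
2. F_y = 21  [BD ∥ FG ∩ DG ∥ BF]
   → F = (-21, 21)
3. A_x = -29/2  [line -13·x + 15·y + -827/2 = 0 ∩ |FA|² = 313/4]
4. A_y = 15  [line -13·x + 15·y + -827/2 = 0 ∩ |FA|² = 313/4]
   → A = (-29/2, 15)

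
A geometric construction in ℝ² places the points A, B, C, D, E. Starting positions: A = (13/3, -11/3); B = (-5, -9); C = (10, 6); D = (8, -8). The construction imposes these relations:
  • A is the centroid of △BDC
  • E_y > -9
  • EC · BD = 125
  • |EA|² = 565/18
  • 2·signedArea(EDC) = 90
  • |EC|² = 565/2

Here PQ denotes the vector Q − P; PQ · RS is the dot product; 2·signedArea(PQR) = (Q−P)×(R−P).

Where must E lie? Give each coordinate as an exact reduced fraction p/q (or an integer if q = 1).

1. E_x = 3/2  [2·signedArea(EDC) = 90 ∩ EC · BD = 125]
2. E_y = -17/2  [2·signedArea(EDC) = 90 ∩ EC · BD = 125]
   → E = (3/2, -17/2)

E = (3/2, -17/2)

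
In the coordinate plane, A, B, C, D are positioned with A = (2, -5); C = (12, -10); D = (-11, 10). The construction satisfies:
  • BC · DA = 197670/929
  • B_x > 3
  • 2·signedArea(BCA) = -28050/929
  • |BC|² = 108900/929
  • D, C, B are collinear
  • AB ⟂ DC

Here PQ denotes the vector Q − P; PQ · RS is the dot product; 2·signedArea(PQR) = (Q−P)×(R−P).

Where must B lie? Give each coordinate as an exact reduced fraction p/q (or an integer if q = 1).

1. B_x = 3558/929  [D, C, B are collinear ∩ AB ⟂ DC]
2. B_y = -2690/929  [D, C, B are collinear ∩ AB ⟂ DC]
   → B = (3558/929, -2690/929)

B = (3558/929, -2690/929)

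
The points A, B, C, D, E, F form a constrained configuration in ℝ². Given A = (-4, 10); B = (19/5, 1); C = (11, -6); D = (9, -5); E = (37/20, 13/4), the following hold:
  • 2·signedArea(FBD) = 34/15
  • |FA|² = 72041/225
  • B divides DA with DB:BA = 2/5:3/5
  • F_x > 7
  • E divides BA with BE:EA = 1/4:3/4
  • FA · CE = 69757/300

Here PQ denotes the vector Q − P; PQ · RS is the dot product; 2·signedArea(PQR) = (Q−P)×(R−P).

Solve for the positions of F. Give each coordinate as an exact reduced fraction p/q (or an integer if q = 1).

F = (119/15, -10/3)

1. F_x = 119/15  [FA · CE = 69757/300 ∩ 2·signedArea(FBD) = 34/15]
2. F_y = -10/3  [FA · CE = 69757/300 ∩ 2·signedArea(FBD) = 34/15]
   → F = (119/15, -10/3)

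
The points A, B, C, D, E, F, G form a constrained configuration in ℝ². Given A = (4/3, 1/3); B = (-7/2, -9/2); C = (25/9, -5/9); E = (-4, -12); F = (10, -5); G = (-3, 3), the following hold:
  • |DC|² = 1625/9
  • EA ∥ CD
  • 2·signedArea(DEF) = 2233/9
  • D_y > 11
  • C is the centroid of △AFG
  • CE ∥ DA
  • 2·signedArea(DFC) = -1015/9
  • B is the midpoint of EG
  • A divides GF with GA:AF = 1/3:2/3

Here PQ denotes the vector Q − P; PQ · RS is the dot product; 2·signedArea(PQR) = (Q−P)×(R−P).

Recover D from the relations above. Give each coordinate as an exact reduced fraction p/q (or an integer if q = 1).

1. D_x = 73/9  [CE ∥ DA ∩ EA ∥ CD]
2. D_y = 106/9  [CE ∥ DA ∩ EA ∥ CD]
   → D = (73/9, 106/9)

D = (73/9, 106/9)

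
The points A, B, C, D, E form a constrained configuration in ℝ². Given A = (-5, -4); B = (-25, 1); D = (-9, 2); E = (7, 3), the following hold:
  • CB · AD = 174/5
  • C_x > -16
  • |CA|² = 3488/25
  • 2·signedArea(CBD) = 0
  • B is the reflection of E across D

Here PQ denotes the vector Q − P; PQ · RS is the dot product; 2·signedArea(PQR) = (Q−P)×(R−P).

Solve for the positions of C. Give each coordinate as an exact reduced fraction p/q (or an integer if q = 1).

C = (-77/5, 8/5)

1. C_x = -77/5  [2·signedArea(CBD) = 0 ∩ CB · AD = 174/5]
2. C_y = 8/5  [2·signedArea(CBD) = 0 ∩ CB · AD = 174/5]
   → C = (-77/5, 8/5)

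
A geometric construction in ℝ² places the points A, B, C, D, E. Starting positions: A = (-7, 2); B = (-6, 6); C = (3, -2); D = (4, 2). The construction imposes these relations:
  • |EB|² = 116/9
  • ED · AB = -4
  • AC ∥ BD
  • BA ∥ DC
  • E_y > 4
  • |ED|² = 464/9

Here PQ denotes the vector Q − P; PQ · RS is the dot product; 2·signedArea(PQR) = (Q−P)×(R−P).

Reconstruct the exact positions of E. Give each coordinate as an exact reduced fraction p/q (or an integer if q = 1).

E = (-8/3, 14/3)

1. E_x = -8/3  [line -1·x + -4·y + 16 = 0 ∩ |ED|² = 464/9]
2. E_y = 14/3  [line -1·x + -4·y + 16 = 0 ∩ |ED|² = 464/9]
   → E = (-8/3, 14/3)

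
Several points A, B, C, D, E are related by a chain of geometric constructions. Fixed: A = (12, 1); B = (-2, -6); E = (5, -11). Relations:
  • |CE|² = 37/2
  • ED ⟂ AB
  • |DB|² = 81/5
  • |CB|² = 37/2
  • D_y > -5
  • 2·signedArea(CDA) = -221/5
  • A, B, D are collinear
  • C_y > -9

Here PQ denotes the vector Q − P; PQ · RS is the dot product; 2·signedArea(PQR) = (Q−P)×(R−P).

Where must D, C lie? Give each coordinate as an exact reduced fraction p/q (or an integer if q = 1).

1. D_x = 8/5  [A, B, D are collinear ∩ ED ⟂ AB]
2. D_y = -21/5  [A, B, D are collinear ∩ ED ⟂ AB]
   → D = (8/5, -21/5)
3. C_x = 3/2  [line -26/5·x + 52/5·y + 481/5 = 0 ∩ |CB|² = 37/2]
4. C_y = -17/2  [line -26/5·x + 52/5·y + 481/5 = 0 ∩ |CB|² = 37/2]
   → C = (3/2, -17/2)

C = (3/2, -17/2)
D = (8/5, -21/5)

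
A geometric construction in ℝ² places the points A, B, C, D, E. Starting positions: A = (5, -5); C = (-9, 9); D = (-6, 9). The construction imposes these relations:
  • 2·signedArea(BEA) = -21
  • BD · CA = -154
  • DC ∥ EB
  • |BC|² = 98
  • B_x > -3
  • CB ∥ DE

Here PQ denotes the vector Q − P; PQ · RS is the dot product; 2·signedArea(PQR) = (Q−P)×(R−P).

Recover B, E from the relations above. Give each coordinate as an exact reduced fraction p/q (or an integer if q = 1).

B = (-2, 2)
E = (1, 2)

1. B_x = -2  [line -14·x + 14·y + -56 = 0 ∩ |BC|² = 98]
2. B_y = 2  [line -14·x + 14·y + -56 = 0 ∩ |BC|² = 98]
   → B = (-2, 2)
3. E_x = 1  [2·signedArea(BEA) = -21 ∩ DC ∥ EB]
4. E_y = 2  [2·signedArea(BEA) = -21 ∩ DC ∥ EB]
   → E = (1, 2)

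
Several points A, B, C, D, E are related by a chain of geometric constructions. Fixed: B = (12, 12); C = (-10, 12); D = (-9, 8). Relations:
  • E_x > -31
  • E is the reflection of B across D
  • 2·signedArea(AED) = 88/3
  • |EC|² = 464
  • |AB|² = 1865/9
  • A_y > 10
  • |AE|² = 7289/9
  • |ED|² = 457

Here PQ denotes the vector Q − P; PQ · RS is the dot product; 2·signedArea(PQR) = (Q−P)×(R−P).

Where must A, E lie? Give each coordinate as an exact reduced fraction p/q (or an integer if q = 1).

A = (-7/3, 32/3)
E = (-30, 4)

1. E_x = -30  [E is the reflection of B across D]
2. E_y = 4  [E is the reflection of B across D]
   → E = (-30, 4)
3. A_x = -7/3  [line -4·x + 21·y + -700/3 = 0 ∩ |AE|² = 7289/9]
4. A_y = 32/3  [line -4·x + 21·y + -700/3 = 0 ∩ |AE|² = 7289/9]
   → A = (-7/3, 32/3)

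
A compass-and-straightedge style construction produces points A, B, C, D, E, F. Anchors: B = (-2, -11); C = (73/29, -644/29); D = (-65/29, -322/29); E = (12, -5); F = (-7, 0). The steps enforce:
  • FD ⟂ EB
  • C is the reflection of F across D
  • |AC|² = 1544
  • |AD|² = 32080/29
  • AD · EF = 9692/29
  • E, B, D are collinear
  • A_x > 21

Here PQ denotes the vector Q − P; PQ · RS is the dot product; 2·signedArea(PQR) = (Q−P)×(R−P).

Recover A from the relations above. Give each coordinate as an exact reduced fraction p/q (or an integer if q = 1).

A = (623/29, 354/29)

1. A_x = 623/29  [line 19·x + -5·y + -10067/29 = 0 ∩ |AD|² = 32080/29]
2. A_y = 354/29  [line 19·x + -5·y + -10067/29 = 0 ∩ |AD|² = 32080/29]
   → A = (623/29, 354/29)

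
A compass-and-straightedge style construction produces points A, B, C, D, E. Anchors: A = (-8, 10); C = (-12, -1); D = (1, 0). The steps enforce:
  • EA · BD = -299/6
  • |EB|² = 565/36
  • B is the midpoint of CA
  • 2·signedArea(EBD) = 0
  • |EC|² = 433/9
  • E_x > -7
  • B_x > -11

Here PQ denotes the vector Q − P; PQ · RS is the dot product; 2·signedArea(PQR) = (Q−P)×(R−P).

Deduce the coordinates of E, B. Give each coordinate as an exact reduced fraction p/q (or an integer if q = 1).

1. B_x = -10  [B is the midpoint of CA]
2. B_y = 9/2  [B is the midpoint of CA]
   → B = (-10, 9/2)
3. E_x = -19/3  [2·signedArea(EBD) = 0 ∩ EA · BD = -299/6]
4. E_y = 3  [2·signedArea(EBD) = 0 ∩ EA · BD = -299/6]
   → E = (-19/3, 3)

B = (-10, 9/2)
E = (-19/3, 3)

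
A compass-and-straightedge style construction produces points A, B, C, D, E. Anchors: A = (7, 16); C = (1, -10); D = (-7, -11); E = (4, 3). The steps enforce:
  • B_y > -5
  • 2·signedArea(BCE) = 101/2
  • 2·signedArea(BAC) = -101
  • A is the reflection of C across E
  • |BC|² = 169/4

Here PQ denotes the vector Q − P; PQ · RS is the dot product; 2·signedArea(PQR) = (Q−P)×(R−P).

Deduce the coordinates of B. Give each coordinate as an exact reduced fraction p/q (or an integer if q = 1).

1. B_x = -3/2  [line 26·x + -6·y + 15 = 0 ∩ |BC|² = 169/4]
2. B_y = -4  [line 26·x + -6·y + 15 = 0 ∩ |BC|² = 169/4]
   → B = (-3/2, -4)

B = (-3/2, -4)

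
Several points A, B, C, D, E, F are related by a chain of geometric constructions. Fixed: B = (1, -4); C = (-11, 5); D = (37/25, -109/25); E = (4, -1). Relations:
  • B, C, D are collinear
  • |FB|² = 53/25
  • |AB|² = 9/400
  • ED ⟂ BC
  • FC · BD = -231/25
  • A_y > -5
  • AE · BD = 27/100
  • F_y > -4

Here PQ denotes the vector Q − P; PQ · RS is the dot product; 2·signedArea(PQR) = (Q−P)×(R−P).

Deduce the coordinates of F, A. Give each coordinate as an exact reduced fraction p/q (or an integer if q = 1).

A = (28/25, -409/100)
F = (54/25, -78/25)

1. F_x = 54/25  [line -12/25·x + 9/25·y + 54/25 = 0 ∩ |FB|² = 53/25]
2. F_y = -78/25  [line -12/25·x + 9/25·y + 54/25 = 0 ∩ |FB|² = 53/25]
   → F = (54/25, -78/25)
3. A_x = 28/25  [line -12/25·x + 9/25·y + 201/100 = 0 ∩ |AB|² = 9/400]
4. A_y = -409/100  [line -12/25·x + 9/25·y + 201/100 = 0 ∩ |AB|² = 9/400]
   → A = (28/25, -409/100)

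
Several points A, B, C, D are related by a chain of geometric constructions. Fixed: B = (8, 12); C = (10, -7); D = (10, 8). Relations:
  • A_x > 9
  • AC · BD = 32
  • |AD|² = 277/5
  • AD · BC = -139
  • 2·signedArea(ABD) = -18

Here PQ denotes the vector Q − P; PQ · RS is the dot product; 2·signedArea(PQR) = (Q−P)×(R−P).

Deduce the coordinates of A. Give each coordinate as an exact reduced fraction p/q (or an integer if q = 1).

A = (46/5, 3/5)

1. A_x = 46/5  [2·signedArea(ABD) = -18 ∩ AC · BD = 32]
2. A_y = 3/5  [2·signedArea(ABD) = -18 ∩ AC · BD = 32]
   → A = (46/5, 3/5)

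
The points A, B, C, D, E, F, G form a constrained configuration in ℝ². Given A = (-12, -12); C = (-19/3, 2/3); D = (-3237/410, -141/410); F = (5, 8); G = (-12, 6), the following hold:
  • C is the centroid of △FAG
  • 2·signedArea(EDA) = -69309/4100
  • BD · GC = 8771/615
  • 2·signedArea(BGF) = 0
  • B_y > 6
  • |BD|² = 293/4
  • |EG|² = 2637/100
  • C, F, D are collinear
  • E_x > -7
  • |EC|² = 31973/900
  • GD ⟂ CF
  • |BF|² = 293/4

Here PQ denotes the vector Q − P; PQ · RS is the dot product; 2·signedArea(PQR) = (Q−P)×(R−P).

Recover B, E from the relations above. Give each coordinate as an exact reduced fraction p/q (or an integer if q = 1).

B = (-7/2, 7)
E = (-69/10, 33/5)

1. B_x = -7/2  [2·signedArea(BGF) = 0 ∩ BD · GC = 8771/615]
2. B_y = 7  [2·signedArea(BGF) = 0 ∩ BD · GC = 8771/615]
   → B = (-7/2, 7)
3. E_x = -69/10  [line 4779/410·x + -1683/410·y + 440829/4100 = 0 ∩ |EG|² = 2637/100]
4. E_y = 33/5  [line 4779/410·x + -1683/410·y + 440829/4100 = 0 ∩ |EG|² = 2637/100]
   → E = (-69/10, 33/5)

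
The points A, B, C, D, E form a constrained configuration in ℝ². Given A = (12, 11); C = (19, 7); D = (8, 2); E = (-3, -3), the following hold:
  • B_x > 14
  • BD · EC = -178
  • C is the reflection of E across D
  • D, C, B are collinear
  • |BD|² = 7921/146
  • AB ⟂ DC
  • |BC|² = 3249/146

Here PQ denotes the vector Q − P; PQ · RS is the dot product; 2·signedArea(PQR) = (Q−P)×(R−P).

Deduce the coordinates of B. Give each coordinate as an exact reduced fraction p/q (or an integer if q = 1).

B = (2147/146, 737/146)

1. B_x = 2147/146  [D, C, B are collinear ∩ AB ⟂ DC]
2. B_y = 737/146  [D, C, B are collinear ∩ AB ⟂ DC]
   → B = (2147/146, 737/146)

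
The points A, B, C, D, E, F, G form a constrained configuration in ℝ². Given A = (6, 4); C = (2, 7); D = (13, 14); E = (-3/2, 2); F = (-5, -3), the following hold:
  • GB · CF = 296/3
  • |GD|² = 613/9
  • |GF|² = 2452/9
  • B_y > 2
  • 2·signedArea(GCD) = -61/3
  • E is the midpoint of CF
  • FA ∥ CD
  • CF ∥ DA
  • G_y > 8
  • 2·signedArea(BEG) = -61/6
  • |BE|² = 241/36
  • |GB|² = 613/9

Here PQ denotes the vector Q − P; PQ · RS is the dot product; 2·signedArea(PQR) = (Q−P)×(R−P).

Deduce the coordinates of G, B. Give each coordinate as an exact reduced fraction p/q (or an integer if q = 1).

B = (1, 8/3)
G = (7, 25/3)

1. G_x = 7  [line -7·x + 11·y + -128/3 = 0 ∩ |GF|² = 2452/9]
2. G_y = 25/3  [line -7·x + 11·y + -128/3 = 0 ∩ |GF|² = 2452/9]
   → G = (7, 25/3)
3. B_x = 1  [2·signedArea(BEG) = -61/6 ∩ GB · CF = 296/3]
4. B_y = 8/3  [2·signedArea(BEG) = -61/6 ∩ GB · CF = 296/3]
   → B = (1, 8/3)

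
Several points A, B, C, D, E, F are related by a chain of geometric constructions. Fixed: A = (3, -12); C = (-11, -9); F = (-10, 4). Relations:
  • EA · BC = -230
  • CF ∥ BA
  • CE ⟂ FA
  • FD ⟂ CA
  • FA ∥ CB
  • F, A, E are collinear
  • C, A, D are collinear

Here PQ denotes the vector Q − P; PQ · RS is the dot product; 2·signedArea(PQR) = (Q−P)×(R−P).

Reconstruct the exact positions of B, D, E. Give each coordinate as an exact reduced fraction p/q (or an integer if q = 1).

1. B_x = 2  [CF ∥ BA ∩ FA ∥ CB]
2. B_y = -25  [CF ∥ BA ∩ FA ∥ CB]
   → B = (2, -25)
3. D_x = -521/41  [C, A, D are collinear ∩ FD ⟂ CA]
4. D_y = -354/41  [C, A, D are collinear ∩ FD ⟂ CA]
   → D = (-521/41, -354/41)
5. E_x = -343/85  [F, A, E are collinear ∩ CE ⟂ FA]
6. E_y = -284/85  [F, A, E are collinear ∩ CE ⟂ FA]
   → E = (-343/85, -284/85)

B = (2, -25)
D = (-521/41, -354/41)
E = (-343/85, -284/85)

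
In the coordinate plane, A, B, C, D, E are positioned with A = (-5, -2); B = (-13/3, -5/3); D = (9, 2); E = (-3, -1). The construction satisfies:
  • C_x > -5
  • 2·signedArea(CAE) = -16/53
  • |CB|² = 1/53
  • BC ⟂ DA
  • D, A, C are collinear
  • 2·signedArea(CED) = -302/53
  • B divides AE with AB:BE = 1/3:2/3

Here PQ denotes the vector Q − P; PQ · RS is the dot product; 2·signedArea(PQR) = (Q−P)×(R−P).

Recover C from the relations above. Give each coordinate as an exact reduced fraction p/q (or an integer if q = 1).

1. C_x = -683/159  [D, A, C are collinear ∩ BC ⟂ DA]
2. C_y = -286/159  [D, A, C are collinear ∩ BC ⟂ DA]
   → C = (-683/159, -286/159)

C = (-683/159, -286/159)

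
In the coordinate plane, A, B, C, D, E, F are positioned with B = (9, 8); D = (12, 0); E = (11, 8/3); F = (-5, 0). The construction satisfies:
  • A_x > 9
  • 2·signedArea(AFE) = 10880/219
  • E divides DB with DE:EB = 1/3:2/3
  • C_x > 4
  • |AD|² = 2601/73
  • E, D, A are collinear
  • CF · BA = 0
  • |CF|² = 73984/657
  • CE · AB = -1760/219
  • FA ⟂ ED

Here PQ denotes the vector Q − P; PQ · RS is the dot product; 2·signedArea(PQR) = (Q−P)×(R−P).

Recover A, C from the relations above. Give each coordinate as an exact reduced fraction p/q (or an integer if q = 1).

A = (723/73, 408/73)
C = (1081/219, 272/73)

1. A_x = 723/73  [E, D, A are collinear ∩ FA ⟂ ED]
2. A_y = 408/73  [E, D, A are collinear ∩ FA ⟂ ED]
   → A = (723/73, 408/73)
3. C_x = 1081/219  [line -66/73·x + 176/73·y + -330/73 = 0 ∩ |CF|² = 73984/657]
4. C_y = 272/73  [line -66/73·x + 176/73·y + -330/73 = 0 ∩ |CF|² = 73984/657]
   → C = (1081/219, 272/73)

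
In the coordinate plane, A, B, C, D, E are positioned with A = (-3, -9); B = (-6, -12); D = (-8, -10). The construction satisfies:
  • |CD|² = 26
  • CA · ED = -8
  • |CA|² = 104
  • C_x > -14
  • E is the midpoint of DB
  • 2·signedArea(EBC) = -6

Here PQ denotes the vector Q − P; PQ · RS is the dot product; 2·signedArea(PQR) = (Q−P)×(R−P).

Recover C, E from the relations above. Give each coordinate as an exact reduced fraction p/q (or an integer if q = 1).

C = (-13, -11)
E = (-7, -11)

1. E_x = -7  [E is the midpoint of DB]
2. E_y = -11  [E is the midpoint of DB]
   → E = (-7, -11)
3. C_x = -13  [CA · ED = -8 ∩ 2·signedArea(EBC) = -6]
4. C_y = -11  [CA · ED = -8 ∩ 2·signedArea(EBC) = -6]
   → C = (-13, -11)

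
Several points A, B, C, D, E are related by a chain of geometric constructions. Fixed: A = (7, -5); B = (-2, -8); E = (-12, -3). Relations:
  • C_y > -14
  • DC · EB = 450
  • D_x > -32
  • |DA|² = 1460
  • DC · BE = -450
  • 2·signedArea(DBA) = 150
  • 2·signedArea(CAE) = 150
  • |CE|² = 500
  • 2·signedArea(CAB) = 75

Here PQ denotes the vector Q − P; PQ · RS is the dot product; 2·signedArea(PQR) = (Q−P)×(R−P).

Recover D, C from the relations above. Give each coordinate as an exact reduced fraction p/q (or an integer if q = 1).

C = (8, -13)
D = (-31, -1)

1. C_x = 8  [2·signedArea(CAB) = 75 ∩ 2·signedArea(CAE) = 150]
2. C_y = -13  [2·signedArea(CAB) = 75 ∩ 2·signedArea(CAE) = 150]
   → C = (8, -13)
3. D_x = -31  [2·signedArea(DBA) = 150 ∩ DC · BE = -450]
4. D_y = -1  [2·signedArea(DBA) = 150 ∩ DC · BE = -450]
   → D = (-31, -1)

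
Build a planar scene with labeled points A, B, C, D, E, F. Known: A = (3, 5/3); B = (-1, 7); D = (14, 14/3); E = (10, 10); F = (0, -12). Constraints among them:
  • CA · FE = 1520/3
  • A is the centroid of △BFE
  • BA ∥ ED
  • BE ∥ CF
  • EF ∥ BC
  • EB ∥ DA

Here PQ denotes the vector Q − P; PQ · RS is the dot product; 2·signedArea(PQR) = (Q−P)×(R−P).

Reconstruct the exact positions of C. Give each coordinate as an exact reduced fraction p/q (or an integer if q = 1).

1. C_x = -11  [BE ∥ CF ∩ EF ∥ BC]
2. C_y = -15  [BE ∥ CF ∩ EF ∥ BC]
   → C = (-11, -15)

C = (-11, -15)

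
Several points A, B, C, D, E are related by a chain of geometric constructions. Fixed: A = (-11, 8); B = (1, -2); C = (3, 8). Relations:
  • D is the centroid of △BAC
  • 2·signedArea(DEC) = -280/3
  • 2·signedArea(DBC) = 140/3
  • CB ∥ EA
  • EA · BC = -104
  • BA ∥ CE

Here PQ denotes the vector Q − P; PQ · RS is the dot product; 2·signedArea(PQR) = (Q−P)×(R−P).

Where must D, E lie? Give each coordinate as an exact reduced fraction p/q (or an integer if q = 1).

1. D_x = -7/3  [D is the centroid of △BAC]
2. D_y = 14/3  [D is the centroid of △BAC]
   → D = (-7/3, 14/3)
3. E_x = -9  [CB ∥ EA ∩ BA ∥ CE]
4. E_y = 18  [CB ∥ EA ∩ BA ∥ CE]
   → E = (-9, 18)

D = (-7/3, 14/3)
E = (-9, 18)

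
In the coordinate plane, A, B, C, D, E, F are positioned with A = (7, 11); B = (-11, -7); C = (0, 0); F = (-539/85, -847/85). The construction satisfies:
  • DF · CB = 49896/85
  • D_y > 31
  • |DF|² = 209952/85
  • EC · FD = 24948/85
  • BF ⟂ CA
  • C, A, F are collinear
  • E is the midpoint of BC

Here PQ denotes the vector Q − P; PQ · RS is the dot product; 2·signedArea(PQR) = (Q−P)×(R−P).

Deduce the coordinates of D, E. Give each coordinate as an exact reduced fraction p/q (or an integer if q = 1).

1. D_x = 1729/85  [line 11·x + 7·y + -38038/85 = 0 ∩ |DF|² = 209952/85]
2. D_y = 2717/85  [line 11·x + 7·y + -38038/85 = 0 ∩ |DF|² = 209952/85]
   → D = (1729/85, 2717/85)
3. E_x = -11/2  [E is the midpoint of BC]
4. E_y = -7/2  [E is the midpoint of BC]
   → E = (-11/2, -7/2)

D = (1729/85, 2717/85)
E = (-11/2, -7/2)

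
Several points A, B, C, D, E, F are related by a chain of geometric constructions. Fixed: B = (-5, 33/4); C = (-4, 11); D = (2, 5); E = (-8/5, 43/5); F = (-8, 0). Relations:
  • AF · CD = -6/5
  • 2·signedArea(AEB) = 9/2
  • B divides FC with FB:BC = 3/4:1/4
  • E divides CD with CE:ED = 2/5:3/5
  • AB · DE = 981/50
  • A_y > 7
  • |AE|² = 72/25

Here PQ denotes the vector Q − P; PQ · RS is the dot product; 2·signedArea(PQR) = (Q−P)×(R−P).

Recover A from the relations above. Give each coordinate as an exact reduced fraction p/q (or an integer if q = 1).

1. A_x = -2/5  [AB · DE = 981/50 ∩ 2·signedArea(AEB) = 9/2]
2. A_y = 37/5  [AB · DE = 981/50 ∩ 2·signedArea(AEB) = 9/2]
   → A = (-2/5, 37/5)

A = (-2/5, 37/5)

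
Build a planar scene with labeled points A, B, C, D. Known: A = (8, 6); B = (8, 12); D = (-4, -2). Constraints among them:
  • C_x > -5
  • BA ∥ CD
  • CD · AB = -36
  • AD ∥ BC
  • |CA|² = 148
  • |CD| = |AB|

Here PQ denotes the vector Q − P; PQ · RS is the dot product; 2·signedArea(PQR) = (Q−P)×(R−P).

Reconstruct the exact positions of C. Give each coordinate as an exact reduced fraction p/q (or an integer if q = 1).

1. C_x = -4  [BA ∥ CD ∩ AD ∥ BC]
2. C_y = 4  [BA ∥ CD ∩ AD ∥ BC]
   → C = (-4, 4)

C = (-4, 4)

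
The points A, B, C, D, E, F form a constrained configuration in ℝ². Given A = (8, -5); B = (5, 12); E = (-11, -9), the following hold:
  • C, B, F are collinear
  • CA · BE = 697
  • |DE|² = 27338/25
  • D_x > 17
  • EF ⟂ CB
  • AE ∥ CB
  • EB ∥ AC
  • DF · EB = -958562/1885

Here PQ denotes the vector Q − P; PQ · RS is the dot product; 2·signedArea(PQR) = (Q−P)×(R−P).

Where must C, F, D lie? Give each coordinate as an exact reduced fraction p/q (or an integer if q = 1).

C = (24, 16)
D = (88/5, 38/5)
F = (-5487/377, 2972/377)

1. C_x = 24  [AE ∥ CB ∩ EB ∥ AC]
2. C_y = 16  [AE ∥ CB ∩ EB ∥ AC]
   → C = (24, 16)
3. F_x = -5487/377  [C, B, F are collinear ∩ EF ⟂ CB]
4. F_y = 2972/377  [C, B, F are collinear ∩ EF ⟂ CB]
   → F = (-5487/377, 2972/377)
5. D_x = 88/5  [line -16·x + -21·y + 2206/5 = 0 ∩ |DE|² = 27338/25]
6. D_y = 38/5  [line -16·x + -21·y + 2206/5 = 0 ∩ |DE|² = 27338/25]
   → D = (88/5, 38/5)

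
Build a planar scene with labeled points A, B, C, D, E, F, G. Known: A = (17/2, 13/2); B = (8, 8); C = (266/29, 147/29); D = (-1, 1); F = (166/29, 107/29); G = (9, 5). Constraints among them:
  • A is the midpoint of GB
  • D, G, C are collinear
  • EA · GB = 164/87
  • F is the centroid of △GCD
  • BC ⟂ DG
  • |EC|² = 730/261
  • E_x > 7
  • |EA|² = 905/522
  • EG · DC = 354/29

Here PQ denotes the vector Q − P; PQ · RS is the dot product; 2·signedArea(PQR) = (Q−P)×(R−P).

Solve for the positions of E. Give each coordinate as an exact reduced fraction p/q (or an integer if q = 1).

1. E_x = 659/87  [EG · DC = 354/29 ∩ EA · GB = 164/87]
2. E_y = 484/87  [EG · DC = 354/29 ∩ EA · GB = 164/87]
   → E = (659/87, 484/87)

E = (659/87, 484/87)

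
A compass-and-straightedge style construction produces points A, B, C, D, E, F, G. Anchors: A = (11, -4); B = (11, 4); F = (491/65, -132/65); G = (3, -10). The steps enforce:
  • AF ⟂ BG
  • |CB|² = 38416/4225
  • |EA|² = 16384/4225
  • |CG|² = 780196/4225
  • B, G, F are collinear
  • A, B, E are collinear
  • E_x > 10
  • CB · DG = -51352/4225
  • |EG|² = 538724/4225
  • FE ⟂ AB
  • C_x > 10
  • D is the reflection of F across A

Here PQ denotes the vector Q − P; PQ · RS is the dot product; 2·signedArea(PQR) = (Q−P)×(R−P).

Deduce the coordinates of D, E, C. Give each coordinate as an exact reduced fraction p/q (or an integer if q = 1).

1. D_x = 939/65  [D is the reflection of F across A]
2. D_y = -388/65  [D is the reflection of F across A]
   → D = (939/65, -388/65)
3. E_x = 11  [A, B, E are collinear ∩ FE ⟂ AB]
4. E_y = -132/65  [A, B, E are collinear ∩ FE ⟂ AB]
   → E = (11, -132/65)
5. C_x = 11  [line 744/65·x + 262/65·y + -548728/4225 = 0 ∩ |CB|² = 38416/4225]
6. C_y = 64/65  [line 744/65·x + 262/65·y + -548728/4225 = 0 ∩ |CB|² = 38416/4225]
   → C = (11, 64/65)

C = (11, 64/65)
D = (939/65, -388/65)
E = (11, -132/65)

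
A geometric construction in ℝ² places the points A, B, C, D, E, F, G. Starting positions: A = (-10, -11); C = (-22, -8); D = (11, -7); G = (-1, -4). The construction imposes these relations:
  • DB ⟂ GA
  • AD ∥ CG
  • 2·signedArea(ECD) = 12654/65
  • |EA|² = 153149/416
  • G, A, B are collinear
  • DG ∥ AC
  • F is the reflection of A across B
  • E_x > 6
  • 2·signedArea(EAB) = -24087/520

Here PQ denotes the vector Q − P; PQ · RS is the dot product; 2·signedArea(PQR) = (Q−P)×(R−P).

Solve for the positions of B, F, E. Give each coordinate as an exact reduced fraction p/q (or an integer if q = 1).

B = (653/130, 89/130)
E = (3389/520, -643/520)
F = (1303/65, 804/65)

1. B_x = 653/130  [G, A, B are collinear ∩ DB ⟂ GA]
2. B_y = 89/130  [G, A, B are collinear ∩ DB ⟂ GA]
   → B = (653/130, 89/130)
3. F_x = 1303/65  [F is the reflection of A across B]
4. F_y = 804/65  [F is the reflection of A across B]
   → F = (1303/65, 804/65)
5. E_x = 3389/520  [2·signedArea(ECD) = 12654/65 ∩ 2·signedArea(EAB) = -24087/520]
6. E_y = -643/520  [2·signedArea(ECD) = 12654/65 ∩ 2·signedArea(EAB) = -24087/520]
   → E = (3389/520, -643/520)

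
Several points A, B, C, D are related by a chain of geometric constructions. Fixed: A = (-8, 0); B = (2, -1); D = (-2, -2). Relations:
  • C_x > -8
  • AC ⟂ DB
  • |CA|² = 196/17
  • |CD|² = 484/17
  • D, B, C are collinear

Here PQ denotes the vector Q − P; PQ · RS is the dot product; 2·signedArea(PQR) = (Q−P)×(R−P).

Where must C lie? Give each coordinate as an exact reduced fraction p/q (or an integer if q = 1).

C = (-122/17, -56/17)

1. C_x = -122/17  [D, B, C are collinear ∩ AC ⟂ DB]
2. C_y = -56/17  [D, B, C are collinear ∩ AC ⟂ DB]
   → C = (-122/17, -56/17)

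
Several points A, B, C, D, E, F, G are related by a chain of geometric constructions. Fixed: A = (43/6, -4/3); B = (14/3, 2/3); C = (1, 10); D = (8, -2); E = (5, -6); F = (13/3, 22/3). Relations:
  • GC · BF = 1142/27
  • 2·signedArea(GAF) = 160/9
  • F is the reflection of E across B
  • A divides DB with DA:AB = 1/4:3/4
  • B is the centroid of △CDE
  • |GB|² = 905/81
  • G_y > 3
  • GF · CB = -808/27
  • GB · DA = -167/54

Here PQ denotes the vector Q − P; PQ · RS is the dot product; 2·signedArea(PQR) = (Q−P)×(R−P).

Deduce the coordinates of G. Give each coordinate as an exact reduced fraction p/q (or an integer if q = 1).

G = (31/9, 34/9)

1. G_x = 31/9  [GC · BF = 1142/27 ∩ 2·signedArea(GAF) = 160/9]
2. G_y = 34/9  [GC · BF = 1142/27 ∩ 2·signedArea(GAF) = 160/9]
   → G = (31/9, 34/9)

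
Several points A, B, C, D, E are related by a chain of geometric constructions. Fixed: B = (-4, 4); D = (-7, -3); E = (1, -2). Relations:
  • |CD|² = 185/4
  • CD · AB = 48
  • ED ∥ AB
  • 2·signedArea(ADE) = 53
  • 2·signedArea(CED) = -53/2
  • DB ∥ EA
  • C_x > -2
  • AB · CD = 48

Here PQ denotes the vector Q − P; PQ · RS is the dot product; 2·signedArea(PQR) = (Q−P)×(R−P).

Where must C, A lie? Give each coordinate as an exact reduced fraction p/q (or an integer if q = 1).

1. C_x = -3/2  [line 1·x + -8·y + 19/2 = 0 ∩ |CD|² = 185/4]
2. C_y = 1  [line 1·x + -8·y + 19/2 = 0 ∩ |CD|² = 185/4]
   → C = (-3/2, 1)
3. A_x = 4  [CD · AB = 48 ∩ ED ∥ AB]
4. A_y = 5  [CD · AB = 48 ∩ ED ∥ AB]
   → A = (4, 5)

A = (4, 5)
C = (-3/2, 1)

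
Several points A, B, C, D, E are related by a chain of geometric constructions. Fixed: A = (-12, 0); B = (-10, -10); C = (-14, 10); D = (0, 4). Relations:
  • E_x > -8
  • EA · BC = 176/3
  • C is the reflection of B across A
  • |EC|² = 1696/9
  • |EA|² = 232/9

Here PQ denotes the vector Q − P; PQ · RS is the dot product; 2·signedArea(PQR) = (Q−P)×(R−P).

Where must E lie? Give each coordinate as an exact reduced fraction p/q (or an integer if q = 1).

E = (-22/3, -2)

1. E_x = -22/3  [line 4·x + -20·y + -32/3 = 0 ∩ |EC|² = 1696/9]
2. E_y = -2  [line 4·x + -20·y + -32/3 = 0 ∩ |EC|² = 1696/9]
   → E = (-22/3, -2)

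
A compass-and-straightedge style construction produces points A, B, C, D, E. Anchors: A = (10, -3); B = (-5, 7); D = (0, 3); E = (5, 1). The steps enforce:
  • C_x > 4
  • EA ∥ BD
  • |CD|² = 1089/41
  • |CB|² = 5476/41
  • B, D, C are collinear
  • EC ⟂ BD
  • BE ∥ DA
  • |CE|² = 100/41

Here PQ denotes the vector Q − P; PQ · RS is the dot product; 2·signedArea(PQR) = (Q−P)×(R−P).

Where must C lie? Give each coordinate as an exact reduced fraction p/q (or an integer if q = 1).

C = (165/41, -9/41)

1. C_x = 165/41  [B, D, C are collinear ∩ EC ⟂ BD]
2. C_y = -9/41  [B, D, C are collinear ∩ EC ⟂ BD]
   → C = (165/41, -9/41)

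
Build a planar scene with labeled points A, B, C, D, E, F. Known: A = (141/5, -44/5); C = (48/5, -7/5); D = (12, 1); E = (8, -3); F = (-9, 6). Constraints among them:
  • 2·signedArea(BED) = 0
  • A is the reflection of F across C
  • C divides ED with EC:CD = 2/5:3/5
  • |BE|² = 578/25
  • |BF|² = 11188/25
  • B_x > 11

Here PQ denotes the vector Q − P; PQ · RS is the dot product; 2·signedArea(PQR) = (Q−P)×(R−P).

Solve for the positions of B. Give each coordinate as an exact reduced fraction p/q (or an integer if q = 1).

1. B_x = 57/5  [line -4·x + 4·y + 44 = 0 ∩ |BF|² = 11188/25]
2. B_y = 2/5  [line -4·x + 4·y + 44 = 0 ∩ |BF|² = 11188/25]
   → B = (57/5, 2/5)

B = (57/5, 2/5)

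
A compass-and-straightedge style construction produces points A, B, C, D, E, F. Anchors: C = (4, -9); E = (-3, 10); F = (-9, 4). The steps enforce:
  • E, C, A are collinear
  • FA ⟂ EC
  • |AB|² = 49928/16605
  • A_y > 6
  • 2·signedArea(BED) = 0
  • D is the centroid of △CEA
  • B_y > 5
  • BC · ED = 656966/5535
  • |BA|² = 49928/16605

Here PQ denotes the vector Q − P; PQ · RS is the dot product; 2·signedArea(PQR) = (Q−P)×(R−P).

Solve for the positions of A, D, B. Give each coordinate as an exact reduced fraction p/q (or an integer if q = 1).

1. A_x = -363/205  [E, C, A are collinear ∩ FA ⟂ EC]
2. A_y = 1366/205  [E, C, A are collinear ∩ FA ⟂ EC]
   → A = (-363/205, 1366/205)
3. D_x = -158/615  [D is the centroid of △CEA]
4. D_y = 1571/615  [D is the centroid of △CEA]
   → D = (-158/615, 1571/615)
5. B_x = -2161/1845  [2·signedArea(BED) = 0 ∩ BC · ED = 656966/5535]
6. B_y = 9292/1845  [2·signedArea(BED) = 0 ∩ BC · ED = 656966/5535]
   → B = (-2161/1845, 9292/1845)

A = (-363/205, 1366/205)
B = (-2161/1845, 9292/1845)
D = (-158/615, 1571/615)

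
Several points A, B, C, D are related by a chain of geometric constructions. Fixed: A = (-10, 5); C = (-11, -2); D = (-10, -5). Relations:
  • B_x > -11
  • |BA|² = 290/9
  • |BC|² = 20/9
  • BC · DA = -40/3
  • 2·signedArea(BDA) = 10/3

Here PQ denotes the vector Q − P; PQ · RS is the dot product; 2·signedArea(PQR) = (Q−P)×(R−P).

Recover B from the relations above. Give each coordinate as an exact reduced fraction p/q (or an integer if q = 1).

1. B_x = -31/3  [2·signedArea(BDA) = 10/3 ∩ BC · DA = -40/3]
2. B_y = -2/3  [2·signedArea(BDA) = 10/3 ∩ BC · DA = -40/3]
   → B = (-31/3, -2/3)

B = (-31/3, -2/3)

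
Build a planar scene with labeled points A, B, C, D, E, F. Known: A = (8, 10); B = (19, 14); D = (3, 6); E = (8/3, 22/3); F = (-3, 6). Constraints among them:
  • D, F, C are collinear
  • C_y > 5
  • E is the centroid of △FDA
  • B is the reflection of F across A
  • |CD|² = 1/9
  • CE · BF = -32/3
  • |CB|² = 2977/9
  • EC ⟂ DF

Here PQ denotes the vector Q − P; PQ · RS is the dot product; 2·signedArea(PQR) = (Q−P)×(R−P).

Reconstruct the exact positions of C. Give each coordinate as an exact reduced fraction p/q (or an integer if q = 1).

1. C_x = 8/3  [D, F, C are collinear ∩ EC ⟂ DF]
2. C_y = 6  [D, F, C are collinear ∩ EC ⟂ DF]
   → C = (8/3, 6)

C = (8/3, 6)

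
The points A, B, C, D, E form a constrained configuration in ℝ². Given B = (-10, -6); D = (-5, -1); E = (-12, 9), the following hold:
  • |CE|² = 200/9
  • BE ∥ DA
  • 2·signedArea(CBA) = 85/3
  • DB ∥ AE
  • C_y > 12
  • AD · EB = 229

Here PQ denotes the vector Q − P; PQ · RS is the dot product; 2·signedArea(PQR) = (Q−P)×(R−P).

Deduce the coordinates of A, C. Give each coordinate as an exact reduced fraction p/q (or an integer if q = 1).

A = (-7, 14)
C = (-26/3, 37/3)

1. A_x = -7  [DB ∥ AE ∩ BE ∥ DA]
2. A_y = 14  [DB ∥ AE ∩ BE ∥ DA]
   → A = (-7, 14)
3. C_x = -26/3  [line -20·x + 3·y + -631/3 = 0 ∩ |CE|² = 200/9]
4. C_y = 37/3  [line -20·x + 3·y + -631/3 = 0 ∩ |CE|² = 200/9]
   → C = (-26/3, 37/3)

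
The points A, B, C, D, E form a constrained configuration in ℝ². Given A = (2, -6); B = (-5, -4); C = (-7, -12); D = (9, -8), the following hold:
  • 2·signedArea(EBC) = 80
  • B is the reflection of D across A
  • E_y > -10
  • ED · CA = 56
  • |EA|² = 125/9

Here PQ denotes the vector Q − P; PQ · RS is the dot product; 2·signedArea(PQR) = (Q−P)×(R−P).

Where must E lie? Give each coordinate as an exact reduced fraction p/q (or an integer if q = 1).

E = (11/3, -28/3)

1. E_x = 11/3  [2·signedArea(EBC) = 80 ∩ ED · CA = 56]
2. E_y = -28/3  [2·signedArea(EBC) = 80 ∩ ED · CA = 56]
   → E = (11/3, -28/3)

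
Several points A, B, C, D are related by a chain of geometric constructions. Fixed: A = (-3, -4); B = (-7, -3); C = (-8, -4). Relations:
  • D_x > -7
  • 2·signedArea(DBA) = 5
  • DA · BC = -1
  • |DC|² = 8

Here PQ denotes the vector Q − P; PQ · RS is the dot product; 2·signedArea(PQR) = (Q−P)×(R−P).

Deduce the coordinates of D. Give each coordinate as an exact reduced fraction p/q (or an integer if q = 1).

1. D_x = -6  [2·signedArea(DBA) = 5 ∩ DA · BC = -1]
2. D_y = -2  [2·signedArea(DBA) = 5 ∩ DA · BC = -1]
   → D = (-6, -2)

D = (-6, -2)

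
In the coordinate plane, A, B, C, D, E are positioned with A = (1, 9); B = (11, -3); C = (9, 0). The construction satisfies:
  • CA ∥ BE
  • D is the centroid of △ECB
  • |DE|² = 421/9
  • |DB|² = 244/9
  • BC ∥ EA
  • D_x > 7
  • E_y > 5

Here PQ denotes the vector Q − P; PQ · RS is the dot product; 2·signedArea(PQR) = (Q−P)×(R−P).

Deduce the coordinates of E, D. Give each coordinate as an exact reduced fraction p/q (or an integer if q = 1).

D = (23/3, 1)
E = (3, 6)

1. E_x = 3  [BC ∥ EA ∩ CA ∥ BE]
2. E_y = 6  [BC ∥ EA ∩ CA ∥ BE]
   → E = (3, 6)
3. D_x = 23/3  [D is the centroid of △ECB]
4. D_y = 1  [D is the centroid of △ECB]
   → D = (23/3, 1)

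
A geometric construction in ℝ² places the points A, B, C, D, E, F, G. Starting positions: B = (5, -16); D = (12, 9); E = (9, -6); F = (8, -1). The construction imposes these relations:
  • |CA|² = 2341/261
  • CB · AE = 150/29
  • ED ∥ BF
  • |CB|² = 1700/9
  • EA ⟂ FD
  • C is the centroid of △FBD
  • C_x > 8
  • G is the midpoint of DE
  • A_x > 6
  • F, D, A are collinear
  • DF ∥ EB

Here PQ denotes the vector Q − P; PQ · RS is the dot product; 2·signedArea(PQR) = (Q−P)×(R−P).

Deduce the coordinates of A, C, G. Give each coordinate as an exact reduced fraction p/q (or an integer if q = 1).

A = (186/29, -144/29)
C = (25/3, -8/3)
G = (21/2, 3/2)

1. A_x = 186/29  [F, D, A are collinear ∩ EA ⟂ FD]
2. A_y = -144/29  [F, D, A are collinear ∩ EA ⟂ FD]
   → A = (186/29, -144/29)
3. C_x = 25/3  [C is the centroid of △FBD]
4. C_y = -8/3  [C is the centroid of △FBD]
   → C = (25/3, -8/3)
5. G_x = 21/2  [G is the midpoint of DE]
6. G_y = 3/2  [G is the midpoint of DE]
   → G = (21/2, 3/2)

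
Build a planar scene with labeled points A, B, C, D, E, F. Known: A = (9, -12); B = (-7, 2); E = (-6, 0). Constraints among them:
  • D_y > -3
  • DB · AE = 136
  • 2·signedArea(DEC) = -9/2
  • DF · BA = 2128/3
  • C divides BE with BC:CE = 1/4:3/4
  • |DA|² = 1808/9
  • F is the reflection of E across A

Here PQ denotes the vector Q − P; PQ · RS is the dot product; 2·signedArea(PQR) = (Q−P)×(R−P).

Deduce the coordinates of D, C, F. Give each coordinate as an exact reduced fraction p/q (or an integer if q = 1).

C = (-27/4, 3/2)
D = (-5/3, -8/3)
F = (24, -24)

1. D_x = -5/3  [line 15·x + -12·y + -7 = 0 ∩ |DA|² = 1808/9]
2. D_y = -8/3  [line 15·x + -12·y + -7 = 0 ∩ |DA|² = 1808/9]
   → D = (-5/3, -8/3)
3. C_x = -27/4  [C divides BE with BC:CE = 1/4:3/4]
4. C_y = 3/2  [C divides BE with BC:CE = 1/4:3/4]
   → C = (-27/4, 3/2)
5. F_x = 24  [F is the reflection of E across A]
6. F_y = -24  [F is the reflection of E across A]
   → F = (24, -24)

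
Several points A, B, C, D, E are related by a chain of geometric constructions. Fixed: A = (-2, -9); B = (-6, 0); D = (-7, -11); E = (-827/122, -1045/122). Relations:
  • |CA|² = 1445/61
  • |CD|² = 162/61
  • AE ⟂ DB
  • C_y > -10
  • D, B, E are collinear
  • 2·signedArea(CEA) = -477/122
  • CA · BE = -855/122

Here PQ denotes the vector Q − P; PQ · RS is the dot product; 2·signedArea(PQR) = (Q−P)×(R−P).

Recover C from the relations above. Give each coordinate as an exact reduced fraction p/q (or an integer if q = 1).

C = (-418/61, -572/61)

1. C_x = -418/61  [line 95/122·x + 1045/122·y + 5225/61 = 0 ∩ |CA|² = 1445/61]
2. C_y = -572/61  [line 95/122·x + 1045/122·y + 5225/61 = 0 ∩ |CA|² = 1445/61]
   → C = (-418/61, -572/61)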